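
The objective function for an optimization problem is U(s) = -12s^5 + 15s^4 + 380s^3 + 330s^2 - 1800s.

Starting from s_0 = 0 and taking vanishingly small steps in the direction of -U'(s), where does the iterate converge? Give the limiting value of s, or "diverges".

1

U'(s) = -60(s - 5)(s - 1)(s + 2)(s + 3), so U'(0) = -1800.
Gradient descent moves in the -U' direction, i.e. s is increasing.
The nearest critical point in that direction is s = 1, where U'' = 2880 > 0 (a local minimum). The iterate converges there.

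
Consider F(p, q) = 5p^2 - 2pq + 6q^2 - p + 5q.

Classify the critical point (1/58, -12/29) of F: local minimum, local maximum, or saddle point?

local minimum

The Hessian of F is constant: H = [[10, -2], [-2, 12]].
det(H) = 10·12 − (-2)² = 116.
det(H) > 0 and tr(H) = 22 > 0, so H is positive definite and the point is a local minimum.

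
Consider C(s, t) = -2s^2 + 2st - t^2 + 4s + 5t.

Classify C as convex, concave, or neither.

C is quadratic, so its Hessian is the constant matrix H = [[-4, 2], [2, -2]].
det(H) = 4, tr(H) = -6.
det(H) > 0 and tr(H) < 0, so H is negative definite everywhere: concave.

concave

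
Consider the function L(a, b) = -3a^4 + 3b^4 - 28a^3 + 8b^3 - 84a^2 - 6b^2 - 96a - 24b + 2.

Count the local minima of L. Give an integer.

L separates as a function of a plus a function of b, so ∇L=0 decouples.
∂L/∂a = -12(a + 1)(a + 2)(a + 4) = 0 at a ∈ {-4, -2, -1}; ∂L/∂b = 12(b - 1)(b + 1)(b + 2) = 0 at b ∈ {-2, -1, 1}.
The Hessian is diagonal: diag(L_aa, L_bb). Second derivatives: L_aa(-4)=-72, L_aa(-2)=24, L_aa(-1)=-36; L_bb(-2)=36, L_bb(-1)=-24, L_bb(1)=72.
Local minima occur where both diagonal entries positive: (-2, -2), (-2, 1). Count: 2.

2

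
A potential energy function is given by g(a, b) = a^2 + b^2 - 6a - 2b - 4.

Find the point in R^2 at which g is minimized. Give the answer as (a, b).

(3, 1)

g(a,b) separates as P(a) + Q(b) − 4, so its minimum is min P + min Q − 4.
P'(a) = 2a - 6 vanishes at a ∈ {3}; Q'(b) = 2b - 2 vanishes at b ∈ {1}.
Local minima of P (where P''>0): P(3)=-9. Local minima of Q: Q(1)=-1.
So the global minimum of g is P(3) + Q(1) − 4 = -9 − 1 − 4 = -14, attained at (3, 1).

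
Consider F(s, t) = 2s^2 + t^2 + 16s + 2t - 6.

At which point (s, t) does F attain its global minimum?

F(s,t) separates as P(s) + Q(t) − 6, so its minimum is min P + min Q − 6.
P'(s) = 4s + 16 vanishes at s ∈ {-4}; Q'(t) = 2(t + 1) vanishes at t ∈ {-1}.
Local minima of P (where P''>0): P(-4)=-32. Local minima of Q: Q(-1)=-1.
So the global minimum of F is P(-4) + Q(-1) − 6 = -32 − 1 − 6 = -39, attained at (-4, -1).

(-4, -1)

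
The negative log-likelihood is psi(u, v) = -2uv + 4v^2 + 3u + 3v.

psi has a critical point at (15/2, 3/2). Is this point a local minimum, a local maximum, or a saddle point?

The Hessian of psi is constant: H = [[0, -2], [-2, 8]].
det(H) = 0·8 − (-2)² = -4.
Since det(H) < 0, H is indefinite and the critical point is a saddle point.

saddle point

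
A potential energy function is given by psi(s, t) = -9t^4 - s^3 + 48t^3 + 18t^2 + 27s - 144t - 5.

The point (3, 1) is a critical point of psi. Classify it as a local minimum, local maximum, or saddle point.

The mixed partial ∂²psi/∂s∂t is 0, so the Hessian at any point is diag(psi_ss, psi_tt) = diag(-6s, 36(-3t^2 + 8t + 1)).
At (3, 1): H = diag(-18, 216).
The eigenvalues have opposite signs, so H is indefinite: a saddle point.

saddle point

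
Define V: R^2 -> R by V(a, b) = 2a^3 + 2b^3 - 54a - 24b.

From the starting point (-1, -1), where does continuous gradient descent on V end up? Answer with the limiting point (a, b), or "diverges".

V is separable, so gradient descent decouples: a follows -∂V/∂a, b follows -∂V/∂b.
∂V/∂a = 6(a - 3)(a + 3); at a=-1 this is -48, so a increases.
∂V/∂b = 6(b - 2)(b + 2); at b=-1 this is -18, so b increases.
a converges to its nearest critical value 3 (a local min of the a-part); b converges to 2. The iterate converges to (3, 2).

(3, 2)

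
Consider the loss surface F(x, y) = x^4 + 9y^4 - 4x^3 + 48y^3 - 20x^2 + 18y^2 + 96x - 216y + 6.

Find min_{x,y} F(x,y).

-414

F(x,y) separates as P(x) + Q(y) + 6, so its minimum is min P + min Q + 6.
P'(x) = 4(x - 4)(x - 2)(x + 3) vanishes at x ∈ {-3, 2, 4}; Q'(y) = 36(y - 1)(y + 2)(y + 3) vanishes at y ∈ {-3, -2, 1}.
Local minima of P (where P''>0): P(-3)=-279, P(4)=64. Local minima of Q: Q(-3)=243, Q(1)=-141.
So the global minimum of F is P(-3) + Q(1) + 6 = -279 − 141 + 6 = -414, attained at (-3, 1).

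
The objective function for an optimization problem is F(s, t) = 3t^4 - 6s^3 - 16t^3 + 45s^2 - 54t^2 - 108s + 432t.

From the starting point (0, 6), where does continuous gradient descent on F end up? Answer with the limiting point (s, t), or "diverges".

F is separable, so gradient descent decouples: s follows -∂F/∂s, t follows -∂F/∂t.
∂F/∂s = -18(s - 3)(s - 2); at s=0 this is -108, so s increases.
∂F/∂t = 12(t - 4)(t - 3)(t + 3); at t=6 this is 648, so t decreases.
s converges to its nearest critical value 2 (a local min of the s-part); t converges to 4. The iterate converges to (2, 4).

(2, 4)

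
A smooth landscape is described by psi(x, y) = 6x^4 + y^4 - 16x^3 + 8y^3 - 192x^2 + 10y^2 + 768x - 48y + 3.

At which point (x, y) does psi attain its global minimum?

psi(x,y) separates as P(x) + Q(y) + 3, so its minimum is min P + min Q + 3.
P'(x) = 24(x - 4)(x - 2)(x + 4) vanishes at x ∈ {-4, 2, 4}; Q'(y) = 4(y - 1)(y + 3)(y + 4) vanishes at y ∈ {-4, -3, 1}.
Local minima of P (where P''>0): P(-4)=-3584, P(4)=512. Local minima of Q: Q(-4)=96, Q(1)=-29.
So the global minimum of psi is P(-4) + Q(1) + 3 = -3584 − 29 + 3 = -3610, attained at (-4, 1).

(-4, 1)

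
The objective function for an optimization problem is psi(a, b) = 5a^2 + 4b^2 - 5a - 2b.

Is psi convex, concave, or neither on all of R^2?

convex

psi is quadratic, so its Hessian is the constant matrix H = [[10, 0], [0, 8]].
det(H) = 80, tr(H) = 18.
det(H) > 0 and tr(H) > 0, so H is positive definite everywhere: convex.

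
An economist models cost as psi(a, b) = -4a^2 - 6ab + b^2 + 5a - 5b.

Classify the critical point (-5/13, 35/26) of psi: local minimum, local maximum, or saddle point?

The Hessian of psi is constant: H = [[-8, -6], [-6, 2]].
det(H) = (-8)·2 − (-6)² = -52.
Since det(H) < 0, H is indefinite and the critical point is a saddle point.

saddle point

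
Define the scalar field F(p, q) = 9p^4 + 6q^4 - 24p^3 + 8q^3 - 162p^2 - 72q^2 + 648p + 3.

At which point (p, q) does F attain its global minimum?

F(p,q) separates as A(p) + B(q) + 3, so its minimum is min A + min B + 3.
A'(p) = 36(p - 3)(p - 2)(p + 3) vanishes at p ∈ {-3, 2, 3}; B'(q) = 24q(q - 2)(q + 3) vanishes at q ∈ {-3, 0, 2}.
Local minima of A (where A''>0): A(-3)=-2025, A(3)=567. Local minima of B: B(-3)=-378, B(2)=-128.
So the global minimum of F is A(-3) + B(-3) + 3 = -2025 − 378 + 3 = -2400, attained at (-3, -3).

(-3, -3)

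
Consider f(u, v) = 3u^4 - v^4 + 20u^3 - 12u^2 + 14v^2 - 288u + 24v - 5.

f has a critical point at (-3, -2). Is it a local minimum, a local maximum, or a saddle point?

The mixed partial ∂²f/∂u∂v is 0, so the Hessian at any point is diag(f_uu, f_vv) = diag(12(3u^2 + 10u - 2), 4(-3v^2 + 7)).
At (-3, -2): H = diag(-60, -20).
Both eigenvalues are negative, so H is negative definite: a local maximum.

local maximum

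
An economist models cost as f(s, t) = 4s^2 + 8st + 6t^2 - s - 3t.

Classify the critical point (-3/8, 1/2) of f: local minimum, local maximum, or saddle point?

local minimum

The Hessian of f is constant: H = [[8, 8], [8, 12]].
det(H) = 8·12 − 8² = 32.
det(H) > 0 and tr(H) = 20 > 0, so H is positive definite and the point is a local minimum.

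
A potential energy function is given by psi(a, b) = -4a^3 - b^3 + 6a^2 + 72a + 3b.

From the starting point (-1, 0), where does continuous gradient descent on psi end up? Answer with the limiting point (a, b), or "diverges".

psi is separable, so gradient descent decouples: a follows -∂psi/∂a, b follows -∂psi/∂b.
∂psi/∂a = -12(a - 3)(a + 2); at a=-1 this is 48, so a decreases.
∂psi/∂b = -3(b - 1)(b + 1); at b=0 this is 3, so b decreases.
a converges to its nearest critical value -2 (a local min of the a-part); b converges to -1. The iterate converges to (-2, -1).

(-2, -1)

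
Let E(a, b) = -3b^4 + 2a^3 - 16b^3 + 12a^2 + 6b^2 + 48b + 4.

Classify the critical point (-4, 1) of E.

The mixed partial ∂²E/∂a∂b is 0, so the Hessian at any point is diag(E_aa, E_bb) = diag(12(a + 2), 12(-3b^2 - 8b + 1)).
At (-4, 1): H = diag(-24, -120).
Both eigenvalues are negative, so H is negative definite: a local maximum.

local maximum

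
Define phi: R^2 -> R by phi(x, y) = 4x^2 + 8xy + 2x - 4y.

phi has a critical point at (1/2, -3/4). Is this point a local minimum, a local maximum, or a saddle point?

The Hessian of phi is constant: H = [[8, 8], [8, 0]].
det(H) = 8·0 − 8² = -64.
Since det(H) < 0, H is indefinite and the critical point is a saddle point.

saddle point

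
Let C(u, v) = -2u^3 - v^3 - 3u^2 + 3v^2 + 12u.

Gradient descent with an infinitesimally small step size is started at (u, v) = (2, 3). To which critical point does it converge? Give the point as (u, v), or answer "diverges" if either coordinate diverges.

diverges

C is separable, so gradient descent decouples: u follows -∂C/∂u, v follows -∂C/∂v.
∂C/∂u = -6(u - 1)(u + 2); at u=2 this is -24, so u increases.
∂C/∂v = -3v(v - 2); at v=3 this is -9, so v increases.
The u-coordinate has no critical point in that direction and runs off to infinity.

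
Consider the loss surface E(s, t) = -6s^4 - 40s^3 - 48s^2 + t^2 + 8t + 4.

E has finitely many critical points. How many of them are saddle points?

2

E separates as a function of s plus a function of t, so ∇E=0 decouples.
∂E/∂s = -24s(s + 1)(s + 4) = 0 at s ∈ {-4, -1, 0}; ∂E/∂t = 2(t + 4) = 0 at t ∈ {-4}.
The Hessian is diagonal: diag(E_ss, E_tt). Second derivatives: E_ss(-4)=-288, E_ss(-1)=72, E_ss(0)=-96; E_tt(-4)=2.
Saddle points occur where the two diagonal entries have opposite signs: (-4, -4), (0, -4). Count: 2.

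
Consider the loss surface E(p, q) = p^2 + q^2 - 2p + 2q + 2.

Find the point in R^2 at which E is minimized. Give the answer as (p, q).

(1, -1)

E(p,q) separates as A(p) + B(q) + 2, so its minimum is min A + min B + 2.
A'(p) = 2p - 2 vanishes at p ∈ {1}; B'(q) = 2q + 2 vanishes at q ∈ {-1}.
Local minima of A (where A''>0): A(1)=-1. Local minima of B: B(-1)=-1.
So the global minimum of E is A(1) + B(-1) + 2 = -1 − 1 + 2 = 0, attained at (1, -1).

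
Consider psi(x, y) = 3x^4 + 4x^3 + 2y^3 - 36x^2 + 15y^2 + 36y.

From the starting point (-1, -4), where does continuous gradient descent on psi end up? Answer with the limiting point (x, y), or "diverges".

diverges

psi is separable, so gradient descent decouples: x follows -∂psi/∂x, y follows -∂psi/∂y.
∂psi/∂x = 12x(x - 2)(x + 3); at x=-1 this is 72, so x decreases.
∂psi/∂y = 6(y + 2)(y + 3); at y=-4 this is 12, so y decreases.
The y-coordinate has no critical point in that direction and runs off to infinity.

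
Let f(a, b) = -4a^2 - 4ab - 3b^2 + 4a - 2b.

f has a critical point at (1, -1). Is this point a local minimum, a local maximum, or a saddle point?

local maximum

The Hessian of f is constant: H = [[-8, -4], [-4, -6]].
det(H) = (-8)·(-6) − (-4)² = 32.
det(H) > 0 and tr(H) = -14 < 0, so H is negative definite and the point is a local maximum.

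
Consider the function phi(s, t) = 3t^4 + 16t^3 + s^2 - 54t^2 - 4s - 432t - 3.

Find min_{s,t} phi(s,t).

-1114

phi(s,t) separates as P(s) + Q(t) − 3, so its minimum is min P + min Q − 3.
P'(s) = 2s - 4 vanishes at s ∈ {2}; Q'(t) = 12(t - 3)(t + 3)(t + 4) vanishes at t ∈ {-4, -3, 3}.
Local minima of P (where P''>0): P(2)=-4. Local minima of Q: Q(-4)=608, Q(3)=-1107.
So the global minimum of phi is P(2) + Q(3) − 3 = -4 − 1107 − 3 = -1114, attained at (2, 3).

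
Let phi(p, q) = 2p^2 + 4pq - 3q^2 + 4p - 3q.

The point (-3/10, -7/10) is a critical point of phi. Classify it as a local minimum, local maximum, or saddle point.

The Hessian of phi is constant: H = [[4, 4], [4, -6]].
det(H) = 4·(-6) − 4² = -40.
Since det(H) < 0, H is indefinite and the critical point is a saddle point.

saddle point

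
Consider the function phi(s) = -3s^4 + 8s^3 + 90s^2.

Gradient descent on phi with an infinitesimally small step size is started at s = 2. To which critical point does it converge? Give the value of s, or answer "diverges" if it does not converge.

phi'(s) = -12s(s - 5)(s + 3), so phi'(2) = 360.
Gradient descent moves in the -phi' direction, i.e. s is decreasing.
The nearest critical point in that direction is s = 0, where phi'' = 180 > 0 (a local minimum). The iterate converges there.

0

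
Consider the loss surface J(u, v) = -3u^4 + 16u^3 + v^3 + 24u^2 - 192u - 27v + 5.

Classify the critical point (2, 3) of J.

The mixed partial ∂²J/∂u∂v is 0, so the Hessian at any point is diag(J_uu, J_vv) = diag(12(-3u^2 + 8u + 4), 6v).
At (2, 3): H = diag(96, 18).
Both eigenvalues are positive, so H is positive definite: a local minimum.

local minimum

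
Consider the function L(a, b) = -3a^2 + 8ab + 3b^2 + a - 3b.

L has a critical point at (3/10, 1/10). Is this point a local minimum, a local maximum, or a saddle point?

The Hessian of L is constant: H = [[-6, 8], [8, 6]].
det(H) = (-6)·6 − 8² = -100.
Since det(H) < 0, H is indefinite and the critical point is a saddle point.

saddle point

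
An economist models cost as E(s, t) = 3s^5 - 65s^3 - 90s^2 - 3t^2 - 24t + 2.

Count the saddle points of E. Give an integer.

E separates as a function of s plus a function of t, so ∇E=0 decouples.
∂E/∂s = 15s(s - 4)(s + 1)(s + 3) = 0 at s ∈ {-3, -1, 0, 4}; ∂E/∂t = -6(t + 4) = 0 at t ∈ {-4}.
The Hessian is diagonal: diag(E_ss, E_tt). Second derivatives: E_ss(-3)=-630, E_ss(-1)=150, E_ss(0)=-180, E_ss(4)=2100; E_tt(-4)=-6.
Saddle points occur where the two diagonal entries have opposite signs: (-1, -4), (4, -4). Count: 2.

2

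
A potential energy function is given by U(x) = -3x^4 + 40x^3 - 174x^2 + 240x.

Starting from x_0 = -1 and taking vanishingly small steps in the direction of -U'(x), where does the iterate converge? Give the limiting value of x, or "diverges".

diverges

U'(x) = -12(x - 5)(x - 4)(x - 1), so U'(-1) = 720.
Gradient descent moves in the -U' direction, i.e. x is decreasing.
There is no critical point below x=-1, and U' keeps the same sign, so the iterate runs off to −∞.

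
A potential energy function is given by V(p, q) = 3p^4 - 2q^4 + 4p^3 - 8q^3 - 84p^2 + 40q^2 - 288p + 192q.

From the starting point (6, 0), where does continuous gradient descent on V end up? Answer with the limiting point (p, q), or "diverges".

(4, -2)

V is separable, so gradient descent decouples: p follows -∂V/∂p, q follows -∂V/∂q.
∂V/∂p = 12(p - 4)(p + 2)(p + 3); at p=6 this is 1728, so p decreases.
∂V/∂q = -8(q - 3)(q + 2)(q + 4); at q=0 this is 192, so q decreases.
p converges to its nearest critical value 4 (a local min of the p-part); q converges to -2. The iterate converges to (4, -2).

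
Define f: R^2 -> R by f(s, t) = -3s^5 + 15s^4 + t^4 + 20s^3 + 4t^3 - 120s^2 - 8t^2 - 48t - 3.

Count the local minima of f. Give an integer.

4

f separates as a function of s plus a function of t, so ∇f=0 decouples.
∂f/∂s = -15s(s - 4)(s - 2)(s + 2) = 0 at s ∈ {-2, 0, 2, 4}; ∂f/∂t = 4(t - 2)(t + 2)(t + 3) = 0 at t ∈ {-3, -2, 2}.
The Hessian is diagonal: diag(f_ss, f_tt). Second derivatives: f_ss(-2)=720, f_ss(0)=-240, f_ss(2)=240, f_ss(4)=-720; f_tt(-3)=20, f_tt(-2)=-16, f_tt(2)=80.
Local minima occur where both diagonal entries positive: (-2, -3), (-2, 2), (2, -3), (2, 2). Count: 4.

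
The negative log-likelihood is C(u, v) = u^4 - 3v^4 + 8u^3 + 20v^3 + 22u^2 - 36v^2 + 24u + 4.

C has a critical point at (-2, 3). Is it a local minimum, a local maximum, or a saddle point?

The mixed partial ∂²C/∂u∂v is 0, so the Hessian at any point is diag(C_uu, C_vv) = diag(4(3u^2 + 12u + 11), 12(-3v^2 + 10v - 6)).
At (-2, 3): H = diag(-4, -36).
Both eigenvalues are negative, so H is negative definite: a local maximum.

local maximum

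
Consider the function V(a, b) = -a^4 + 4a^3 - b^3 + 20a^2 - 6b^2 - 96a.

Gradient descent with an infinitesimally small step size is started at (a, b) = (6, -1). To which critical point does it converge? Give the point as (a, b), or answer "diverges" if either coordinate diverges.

diverges

V is separable, so gradient descent decouples: a follows -∂V/∂a, b follows -∂V/∂b.
∂V/∂a = -4(a - 4)(a - 2)(a + 3); at a=6 this is -288, so a increases.
∂V/∂b = -3b(b + 4); at b=-1 this is 9, so b decreases.
The a-coordinate has no critical point in that direction and runs off to infinity.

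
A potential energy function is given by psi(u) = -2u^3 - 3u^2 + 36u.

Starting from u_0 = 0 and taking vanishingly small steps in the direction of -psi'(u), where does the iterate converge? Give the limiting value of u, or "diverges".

-3

psi'(u) = -6(u - 2)(u + 3), so psi'(0) = 36.
Gradient descent moves in the -psi' direction, i.e. u is decreasing.
The nearest critical point in that direction is u = -3, where psi'' = 30 > 0 (a local minimum). The iterate converges there.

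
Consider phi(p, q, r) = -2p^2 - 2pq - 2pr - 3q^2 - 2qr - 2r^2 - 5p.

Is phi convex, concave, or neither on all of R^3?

phi is quadratic, so its Hessian is the constant matrix H = [[-4, -2, -2], [-2, -6, -2], [-2, -2, -4]].
Leading principal minors: -4, 20, -56.
Signs alternate −, +, − ⇒ H ≺ 0 ⇒ concave.

concave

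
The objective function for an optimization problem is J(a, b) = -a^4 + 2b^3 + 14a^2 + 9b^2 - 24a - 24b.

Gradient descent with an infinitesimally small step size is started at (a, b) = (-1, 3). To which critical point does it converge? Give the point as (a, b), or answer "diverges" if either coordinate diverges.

(1, 1)

J is separable, so gradient descent decouples: a follows -∂J/∂a, b follows -∂J/∂b.
∂J/∂a = -4(a - 2)(a - 1)(a + 3); at a=-1 this is -48, so a increases.
∂J/∂b = 6(b - 1)(b + 4); at b=3 this is 84, so b decreases.
a converges to its nearest critical value 1 (a local min of the a-part); b converges to 1. The iterate converges to (1, 1).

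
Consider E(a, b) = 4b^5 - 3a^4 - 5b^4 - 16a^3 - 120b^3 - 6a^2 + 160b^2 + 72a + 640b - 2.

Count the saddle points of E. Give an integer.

E separates as a function of a plus a function of b, so ∇E=0 decouples.
∂E/∂a = -12(a - 1)(a + 2)(a + 3) = 0 at a ∈ {-3, -2, 1}; ∂E/∂b = 20(b - 4)(b - 2)(b + 1)(b + 4) = 0 at b ∈ {-4, -1, 2, 4}.
The Hessian is diagonal: diag(E_aa, E_bb). Second derivatives: E_aa(-3)=-48, E_aa(-2)=36, E_aa(1)=-144; E_bb(-4)=-2880, E_bb(-1)=900, E_bb(2)=-720, E_bb(4)=1600.
Saddle points occur where the two diagonal entries have opposite signs: (-3, -1), (-3, 4), (-2, -4), (-2, 2), (1, -1), (1, 4). Count: 6.

6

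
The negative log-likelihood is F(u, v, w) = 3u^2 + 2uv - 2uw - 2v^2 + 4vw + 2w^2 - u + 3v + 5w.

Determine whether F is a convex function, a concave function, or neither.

F is quadratic, so its Hessian is the constant matrix H = [[6, 2, -2], [2, -4, 4], [-2, 4, 4]].
Leading principal minors: 6, -28, -224.
Neither pattern holds ⇒ H is indefinite ⇒ neither convex nor concave.

neither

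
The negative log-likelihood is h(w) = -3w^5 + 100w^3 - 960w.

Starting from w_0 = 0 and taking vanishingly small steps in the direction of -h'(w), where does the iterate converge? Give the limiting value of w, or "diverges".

h'(w) = -15(w - 4)(w - 2)(w + 2)(w + 4), so h'(0) = -960.
Gradient descent moves in the -h' direction, i.e. w is increasing.
The nearest critical point in that direction is w = 2, where h'' = 720 > 0 (a local minimum). The iterate converges there.

2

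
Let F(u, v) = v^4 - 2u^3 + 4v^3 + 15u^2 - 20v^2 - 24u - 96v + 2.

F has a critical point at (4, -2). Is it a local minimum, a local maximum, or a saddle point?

local maximum

The mixed partial ∂²F/∂u∂v is 0, so the Hessian at any point is diag(F_uu, F_vv) = diag(6(-2u + 5), 4(3v^2 + 6v - 10)).
At (4, -2): H = diag(-18, -40).
Both eigenvalues are negative, so H is negative definite: a local maximum.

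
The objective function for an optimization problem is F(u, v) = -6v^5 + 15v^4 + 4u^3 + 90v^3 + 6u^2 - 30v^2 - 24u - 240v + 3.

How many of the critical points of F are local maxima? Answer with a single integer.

2

F separates as a function of u plus a function of v, so ∇F=0 decouples.
∂F/∂u = 12(u - 1)(u + 2) = 0 at u ∈ {-2, 1}; ∂F/∂v = -30(v - 4)(v - 1)(v + 1)(v + 2) = 0 at v ∈ {-2, -1, 1, 4}.
The Hessian is diagonal: diag(F_uu, F_vv). Second derivatives: F_uu(-2)=-36, F_uu(1)=36; F_vv(-2)=540, F_vv(-1)=-300, F_vv(1)=540, F_vv(4)=-2700.
Local maxima occur where both diagonal entries negative: (-2, -1), (-2, 4). Count: 2.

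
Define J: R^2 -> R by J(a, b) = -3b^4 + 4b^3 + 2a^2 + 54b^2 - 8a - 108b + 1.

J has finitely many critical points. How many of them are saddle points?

J separates as a function of a plus a function of b, so ∇J=0 decouples.
∂J/∂a = 4(a - 2) = 0 at a ∈ {2}; ∂J/∂b = -12(b - 3)(b - 1)(b + 3) = 0 at b ∈ {-3, 1, 3}.
The Hessian is diagonal: diag(J_aa, J_bb). Second derivatives: J_aa(2)=4; J_bb(-3)=-288, J_bb(1)=96, J_bb(3)=-144.
Saddle points occur where the two diagonal entries have opposite signs: (2, -3), (2, 3). Count: 2.

2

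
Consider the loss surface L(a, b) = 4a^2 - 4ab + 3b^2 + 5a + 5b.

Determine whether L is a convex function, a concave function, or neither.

L is quadratic, so its Hessian is the constant matrix H = [[8, -4], [-4, 6]].
det(H) = 32, tr(H) = 14.
det(H) > 0 and tr(H) > 0, so H is positive definite everywhere: convex.

convex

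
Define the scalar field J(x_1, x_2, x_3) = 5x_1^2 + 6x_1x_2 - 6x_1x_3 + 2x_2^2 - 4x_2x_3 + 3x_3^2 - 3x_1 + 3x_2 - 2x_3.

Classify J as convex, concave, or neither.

convex

J is quadratic, so its Hessian is the constant matrix H = [[10, 6, -6], [6, 4, -4], [-6, -4, 6]].
Leading principal minors: 10, 4, 8.
All positive ⇒ H ≻ 0 ⇒ convex.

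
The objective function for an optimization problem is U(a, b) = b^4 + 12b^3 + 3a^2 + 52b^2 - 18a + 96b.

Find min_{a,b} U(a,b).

U(a,b) separates as P(a) + Q(b), so its minimum is min P + min Q.
P'(a) = 6a - 18 vanishes at a ∈ {3}; Q'(b) = 4(b + 2)(b + 3)(b + 4) vanishes at b ∈ {-4, -3, -2}.
Local minima of P (where P''>0): P(3)=-27. Local minima of Q: Q(-4)=-64, Q(-2)=-64.
So the global minimum of U is P(3) + Q(-4) = -27 − 64 = -91, attained at (3, -4).

-91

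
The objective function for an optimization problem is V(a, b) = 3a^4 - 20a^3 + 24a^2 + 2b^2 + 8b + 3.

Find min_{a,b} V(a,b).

V(a,b) separates as P(a) + Q(b) + 3, so its minimum is min P + min Q + 3.
P'(a) = 12a(a - 4)(a - 1) vanishes at a ∈ {0, 1, 4}; Q'(b) = 4b + 8 vanishes at b ∈ {-2}.
Local minima of P (where P''>0): P(0)=0, P(4)=-128. Local minima of Q: Q(-2)=-8.
So the global minimum of V is P(4) + Q(-2) + 3 = -128 − 8 + 3 = -133, attained at (4, -2).

-133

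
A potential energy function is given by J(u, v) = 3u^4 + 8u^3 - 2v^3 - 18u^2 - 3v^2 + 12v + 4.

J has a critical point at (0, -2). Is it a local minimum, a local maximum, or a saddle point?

The mixed partial ∂²J/∂u∂v is 0, so the Hessian at any point is diag(J_uu, J_vv) = diag(12(3u^2 + 4u - 3), -6(2v + 1)).
At (0, -2): H = diag(-36, 18).
The eigenvalues have opposite signs, so H is indefinite: a saddle point.

saddle point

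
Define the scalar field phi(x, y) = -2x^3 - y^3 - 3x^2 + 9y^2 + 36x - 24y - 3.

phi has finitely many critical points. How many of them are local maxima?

1

phi separates as a function of x plus a function of y, so ∇phi=0 decouples.
∂phi/∂x = -6(x - 2)(x + 3) = 0 at x ∈ {-3, 2}; ∂phi/∂y = -3(y - 4)(y - 2) = 0 at y ∈ {2, 4}.
The Hessian is diagonal: diag(phi_xx, phi_yy). Second derivatives: phi_xx(-3)=30, phi_xx(2)=-30; phi_yy(2)=6, phi_yy(4)=-6.
Local maxima occur where both diagonal entries negative: (2, 4). Count: 1.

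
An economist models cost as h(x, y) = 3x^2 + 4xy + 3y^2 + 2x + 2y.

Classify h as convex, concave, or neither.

h is quadratic, so its Hessian is the constant matrix H = [[6, 4], [4, 6]].
det(H) = 20, tr(H) = 12.
det(H) > 0 and tr(H) > 0, so H is positive definite everywhere: convex.

convex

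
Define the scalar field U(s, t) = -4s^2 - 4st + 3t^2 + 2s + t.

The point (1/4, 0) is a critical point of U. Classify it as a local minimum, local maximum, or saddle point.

The Hessian of U is constant: H = [[-8, -4], [-4, 6]].
det(H) = (-8)·6 − (-4)² = -64.
Since det(H) < 0, H is indefinite and the critical point is a saddle point.

saddle point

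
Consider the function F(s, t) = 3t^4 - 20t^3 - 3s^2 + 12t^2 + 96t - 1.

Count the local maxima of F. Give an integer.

F separates as a function of s plus a function of t, so ∇F=0 decouples.
∂F/∂s = -6s = 0 at s ∈ {0}; ∂F/∂t = 12(t - 4)(t - 2)(t + 1) = 0 at t ∈ {-1, 2, 4}.
The Hessian is diagonal: diag(F_ss, F_tt). Second derivatives: F_ss(0)=-6; F_tt(-1)=180, F_tt(2)=-72, F_tt(4)=120.
Local maxima occur where both diagonal entries negative: (0, 2). Count: 1.

1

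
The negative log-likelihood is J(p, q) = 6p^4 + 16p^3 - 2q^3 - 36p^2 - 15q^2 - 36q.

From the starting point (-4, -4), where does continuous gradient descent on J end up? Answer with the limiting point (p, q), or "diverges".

(-3, -3)

J is separable, so gradient descent decouples: p follows -∂J/∂p, q follows -∂J/∂q.
∂J/∂p = 24p(p - 1)(p + 3); at p=-4 this is -480, so p increases.
∂J/∂q = -6(q + 2)(q + 3); at q=-4 this is -12, so q increases.
p converges to its nearest critical value -3 (a local min of the p-part); q converges to -3. The iterate converges to (-3, -3).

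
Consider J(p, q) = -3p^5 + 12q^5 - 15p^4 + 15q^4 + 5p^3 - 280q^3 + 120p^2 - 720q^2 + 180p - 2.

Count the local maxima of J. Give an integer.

J separates as a function of p plus a function of q, so ∇J=0 decouples.
∂J/∂p = -15(p - 2)(p + 1)(p + 2)(p + 3) = 0 at p ∈ {-3, -2, -1, 2}; ∂J/∂q = 60q(q - 4)(q + 2)(q + 3) = 0 at q ∈ {-3, -2, 0, 4}.
The Hessian is diagonal: diag(J_pp, J_qq). Second derivatives: J_pp(-3)=150, J_pp(-2)=-60, J_pp(-1)=90, J_pp(2)=-900; J_qq(-3)=-1260, J_qq(-2)=720, J_qq(0)=-1440, J_qq(4)=10080.
Local maxima occur where both diagonal entries negative: (-2, -3), (-2, 0), (2, -3), (2, 0). Count: 4.

4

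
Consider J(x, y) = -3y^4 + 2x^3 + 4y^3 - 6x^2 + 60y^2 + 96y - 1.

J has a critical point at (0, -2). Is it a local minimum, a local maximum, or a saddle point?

The mixed partial ∂²J/∂x∂y is 0, so the Hessian at any point is diag(J_xx, J_yy) = diag(12(x - 1), 12(-3y^2 + 2y + 10)).
At (0, -2): H = diag(-12, -72).
Both eigenvalues are negative, so H is negative definite: a local maximum.

local maximum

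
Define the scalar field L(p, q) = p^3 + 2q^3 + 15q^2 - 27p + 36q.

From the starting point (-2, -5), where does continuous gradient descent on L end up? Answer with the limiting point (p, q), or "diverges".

L is separable, so gradient descent decouples: p follows -∂L/∂p, q follows -∂L/∂q.
∂L/∂p = 3(p - 3)(p + 3); at p=-2 this is -15, so p increases.
∂L/∂q = 6(q + 2)(q + 3); at q=-5 this is 36, so q decreases.
The q-coordinate has no critical point in that direction and runs off to infinity.

diverges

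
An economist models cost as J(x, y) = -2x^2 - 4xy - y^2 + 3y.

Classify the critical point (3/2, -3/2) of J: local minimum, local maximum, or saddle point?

saddle point

The Hessian of J is constant: H = [[-4, -4], [-4, -2]].
det(H) = (-4)·(-2) − (-4)² = -8.
Since det(H) < 0, H is indefinite and the critical point is a saddle point.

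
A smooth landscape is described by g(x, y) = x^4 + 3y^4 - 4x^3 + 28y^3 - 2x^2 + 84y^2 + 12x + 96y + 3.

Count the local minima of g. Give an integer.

4

g separates as a function of x plus a function of y, so ∇g=0 decouples.
∂g/∂x = 4(x - 3)(x - 1)(x + 1) = 0 at x ∈ {-1, 1, 3}; ∂g/∂y = 12(y + 1)(y + 2)(y + 4) = 0 at y ∈ {-4, -2, -1}.
The Hessian is diagonal: diag(g_xx, g_yy). Second derivatives: g_xx(-1)=32, g_xx(1)=-16, g_xx(3)=32; g_yy(-4)=72, g_yy(-2)=-24, g_yy(-1)=36.
Local minima occur where both diagonal entries positive: (-1, -4), (-1, -1), (3, -4), (3, -1). Count: 4.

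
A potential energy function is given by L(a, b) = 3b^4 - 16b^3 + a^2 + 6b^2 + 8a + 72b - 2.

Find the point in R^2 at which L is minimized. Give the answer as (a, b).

L(a,b) separates as P(a) + Q(b) − 2, so its minimum is min P + min Q − 2.
P'(a) = 2a + 8 vanishes at a ∈ {-4}; Q'(b) = 12(b - 3)(b - 2)(b + 1) vanishes at b ∈ {-1, 2, 3}.
Local minima of P (where P''>0): P(-4)=-16. Local minima of Q: Q(-1)=-47, Q(3)=81.
So the global minimum of L is P(-4) + Q(-1) − 2 = -16 − 47 − 2 = -65, attained at (-4, -1).

(-4, -1)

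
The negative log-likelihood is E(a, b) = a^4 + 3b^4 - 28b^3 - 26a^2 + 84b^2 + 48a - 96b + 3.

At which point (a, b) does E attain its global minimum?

(-4, 4)

E(a,b) separates as P(a) + Q(b) + 3, so its minimum is min P + min Q + 3.
P'(a) = 4(a - 3)(a - 1)(a + 4) vanishes at a ∈ {-4, 1, 3}; Q'(b) = 12(b - 4)(b - 2)(b - 1) vanishes at b ∈ {1, 2, 4}.
Local minima of P (where P''>0): P(-4)=-352, P(3)=-9. Local minima of Q: Q(1)=-37, Q(4)=-64.
So the global minimum of E is P(-4) + Q(4) + 3 = -352 − 64 + 3 = -413, attained at (-4, 4).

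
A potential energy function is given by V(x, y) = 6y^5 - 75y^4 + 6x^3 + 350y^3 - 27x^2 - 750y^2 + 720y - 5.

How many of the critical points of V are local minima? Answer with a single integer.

V separates as a function of x plus a function of y, so ∇V=0 decouples.
∂V/∂x = 18x(x - 3) = 0 at x ∈ {0, 3}; ∂V/∂y = 30(y - 4)(y - 3)(y - 2)(y - 1) = 0 at y ∈ {1, 2, 3, 4}.
The Hessian is diagonal: diag(V_xx, V_yy). Second derivatives: V_xx(0)=-54, V_xx(3)=54; V_yy(1)=-180, V_yy(2)=60, V_yy(3)=-60, V_yy(4)=180.
Local minima occur where both diagonal entries positive: (3, 2), (3, 4). Count: 2.

2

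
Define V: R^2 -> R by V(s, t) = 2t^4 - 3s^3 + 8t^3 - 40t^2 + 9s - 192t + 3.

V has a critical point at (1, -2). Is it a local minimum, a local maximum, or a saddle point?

The mixed partial ∂²V/∂s∂t is 0, so the Hessian at any point is diag(V_ss, V_tt) = diag(-18s, 8(3t^2 + 6t - 10)).
At (1, -2): H = diag(-18, -80).
Both eigenvalues are negative, so H is negative definite: a local maximum.

local maximum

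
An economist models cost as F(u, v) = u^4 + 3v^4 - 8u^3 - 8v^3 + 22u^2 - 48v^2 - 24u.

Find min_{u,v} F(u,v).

-521

F(u,v) separates as P(u) + Q(v), so its minimum is min P + min Q.
P'(u) = 4(u - 3)(u - 2)(u - 1) vanishes at u ∈ {1, 2, 3}; Q'(v) = 12v(v - 4)(v + 2) vanishes at v ∈ {-2, 0, 4}.
Local minima of P (where P''>0): P(1)=-9, P(3)=-9. Local minima of Q: Q(-2)=-80, Q(4)=-512.
So the global minimum of F is P(1) + Q(4) = -9 − 512 = -521, attained at (1, 4).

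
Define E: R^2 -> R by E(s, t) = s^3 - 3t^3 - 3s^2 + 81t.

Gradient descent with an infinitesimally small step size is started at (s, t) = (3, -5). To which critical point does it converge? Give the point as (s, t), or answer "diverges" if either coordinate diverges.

(2, -3)

E is separable, so gradient descent decouples: s follows -∂E/∂s, t follows -∂E/∂t.
∂E/∂s = 3s(s - 2); at s=3 this is 9, so s decreases.
∂E/∂t = -9(t - 3)(t + 3); at t=-5 this is -144, so t increases.
s converges to its nearest critical value 2 (a local min of the s-part); t converges to -3. The iterate converges to (2, -3).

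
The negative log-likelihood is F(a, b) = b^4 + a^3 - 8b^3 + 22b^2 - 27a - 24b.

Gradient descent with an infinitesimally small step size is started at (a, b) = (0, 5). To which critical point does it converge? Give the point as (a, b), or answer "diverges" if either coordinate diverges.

F is separable, so gradient descent decouples: a follows -∂F/∂a, b follows -∂F/∂b.
∂F/∂a = 3(a - 3)(a + 3); at a=0 this is -27, so a increases.
∂F/∂b = 4(b - 3)(b - 2)(b - 1); at b=5 this is 96, so b decreases.
a converges to its nearest critical value 3 (a local min of the a-part); b converges to 3. The iterate converges to (3, 3).

(3, 3)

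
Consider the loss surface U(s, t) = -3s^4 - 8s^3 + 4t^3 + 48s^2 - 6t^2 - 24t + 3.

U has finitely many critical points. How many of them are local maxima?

2

U separates as a function of s plus a function of t, so ∇U=0 decouples.
∂U/∂s = -12s(s - 2)(s + 4) = 0 at s ∈ {-4, 0, 2}; ∂U/∂t = 12(t - 2)(t + 1) = 0 at t ∈ {-1, 2}.
The Hessian is diagonal: diag(U_ss, U_tt). Second derivatives: U_ss(-4)=-288, U_ss(0)=96, U_ss(2)=-144; U_tt(-1)=-36, U_tt(2)=36.
Local maxima occur where both diagonal entries negative: (-4, -1), (2, -1). Count: 2.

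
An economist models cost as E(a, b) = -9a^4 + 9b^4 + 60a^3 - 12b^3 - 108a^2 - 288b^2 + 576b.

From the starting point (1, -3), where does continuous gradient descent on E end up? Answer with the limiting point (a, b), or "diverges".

(2, -4)

E is separable, so gradient descent decouples: a follows -∂E/∂a, b follows -∂E/∂b.
∂E/∂a = -36a(a - 3)(a - 2); at a=1 this is -72, so a increases.
∂E/∂b = 36(b - 4)(b - 1)(b + 4); at b=-3 this is 1008, so b decreases.
a converges to its nearest critical value 2 (a local min of the a-part); b converges to -4. The iterate converges to (2, -4).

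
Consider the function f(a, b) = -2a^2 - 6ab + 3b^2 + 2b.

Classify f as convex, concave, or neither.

neither

f is quadratic, so its Hessian is the constant matrix H = [[-4, -6], [-6, 6]].
det(H) = -60, tr(H) = 2.
det(H) < 0, so H is indefinite: neither convex nor concave.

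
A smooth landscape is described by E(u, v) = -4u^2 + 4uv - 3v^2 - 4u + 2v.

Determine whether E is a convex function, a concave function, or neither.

E is quadratic, so its Hessian is the constant matrix H = [[-8, 4], [4, -6]].
det(H) = 32, tr(H) = -14.
det(H) > 0 and tr(H) < 0, so H is negative definite everywhere: concave.

concave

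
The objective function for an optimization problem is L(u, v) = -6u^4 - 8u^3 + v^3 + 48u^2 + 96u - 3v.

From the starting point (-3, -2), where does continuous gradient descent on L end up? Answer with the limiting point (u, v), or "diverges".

L is separable, so gradient descent decouples: u follows -∂L/∂u, v follows -∂L/∂v.
∂L/∂u = -24(u - 2)(u + 1)(u + 2); at u=-3 this is 240, so u decreases.
∂L/∂v = 3(v - 1)(v + 1); at v=-2 this is 9, so v decreases.
The u-coordinate has no critical point in that direction and runs off to infinity.

diverges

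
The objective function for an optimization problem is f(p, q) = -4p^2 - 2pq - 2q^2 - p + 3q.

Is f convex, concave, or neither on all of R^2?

concave

f is quadratic, so its Hessian is the constant matrix H = [[-8, -2], [-2, -4]].
det(H) = 28, tr(H) = -12.
det(H) > 0 and tr(H) < 0, so H is negative definite everywhere: concave.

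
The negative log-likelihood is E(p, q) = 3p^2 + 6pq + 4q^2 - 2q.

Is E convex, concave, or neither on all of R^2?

E is quadratic, so its Hessian is the constant matrix H = [[6, 6], [6, 8]].
det(H) = 12, tr(H) = 14.
det(H) > 0 and tr(H) > 0, so H is positive definite everywhere: convex.

convex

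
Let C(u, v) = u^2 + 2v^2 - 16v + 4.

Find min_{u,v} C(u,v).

C(u,v) separates as P(u) + Q(v) + 4, so its minimum is min P + min Q + 4.
P'(u) = 2u vanishes at u ∈ {0}; Q'(v) = 4v - 16 vanishes at v ∈ {4}.
Local minima of P (where P''>0): P(0)=0. Local minima of Q: Q(4)=-32.
So the global minimum of C is P(0) + Q(4) + 4 = 0 − 32 + 4 = -28, attained at (0, 4).

-28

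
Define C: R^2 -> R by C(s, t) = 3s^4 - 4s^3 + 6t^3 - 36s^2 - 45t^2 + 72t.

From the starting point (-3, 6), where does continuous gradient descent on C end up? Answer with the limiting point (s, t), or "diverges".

(-2, 4)

C is separable, so gradient descent decouples: s follows -∂C/∂s, t follows -∂C/∂t.
∂C/∂s = 12s(s - 3)(s + 2); at s=-3 this is -216, so s increases.
∂C/∂t = 18(t - 4)(t - 1); at t=6 this is 180, so t decreases.
s converges to its nearest critical value -2 (a local min of the s-part); t converges to 4. The iterate converges to (-2, 4).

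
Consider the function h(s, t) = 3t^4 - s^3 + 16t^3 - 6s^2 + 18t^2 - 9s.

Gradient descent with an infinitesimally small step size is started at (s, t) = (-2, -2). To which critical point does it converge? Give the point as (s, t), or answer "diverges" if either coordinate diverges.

h is separable, so gradient descent decouples: s follows -∂h/∂s, t follows -∂h/∂t.
∂h/∂s = -3(s + 1)(s + 3); at s=-2 this is 3, so s decreases.
∂h/∂t = 12t(t + 1)(t + 3); at t=-2 this is 24, so t decreases.
s converges to its nearest critical value -3 (a local min of the s-part); t converges to -3. The iterate converges to (-3, -3).

(-3, -3)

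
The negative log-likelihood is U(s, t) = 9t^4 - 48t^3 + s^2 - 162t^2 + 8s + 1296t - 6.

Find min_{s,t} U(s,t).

-3343

U(s,t) separates as P(s) + Q(t) − 6, so its minimum is min P + min Q − 6.
P'(s) = 2s + 8 vanishes at s ∈ {-4}; Q'(t) = 36(t - 4)(t - 3)(t + 3) vanishes at t ∈ {-3, 3, 4}.
Local minima of P (where P''>0): P(-4)=-16. Local minima of Q: Q(-3)=-3321, Q(4)=1824.
So the global minimum of U is P(-4) + Q(-3) − 6 = -16 − 3321 − 6 = -3343, attained at (-4, -3).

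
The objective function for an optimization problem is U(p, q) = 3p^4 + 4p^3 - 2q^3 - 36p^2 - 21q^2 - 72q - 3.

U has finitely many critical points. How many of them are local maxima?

1

U separates as a function of p plus a function of q, so ∇U=0 decouples.
∂U/∂p = 12p(p - 2)(p + 3) = 0 at p ∈ {-3, 0, 2}; ∂U/∂q = -6(q + 3)(q + 4) = 0 at q ∈ {-4, -3}.
The Hessian is diagonal: diag(U_pp, U_qq). Second derivatives: U_pp(-3)=180, U_pp(0)=-72, U_pp(2)=120; U_qq(-4)=6, U_qq(-3)=-6.
Local maxima occur where both diagonal entries negative: (0, -3). Count: 1.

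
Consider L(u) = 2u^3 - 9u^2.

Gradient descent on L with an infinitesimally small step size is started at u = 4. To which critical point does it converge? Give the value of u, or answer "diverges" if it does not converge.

3

L'(u) = 6u(u - 3), so L'(4) = 24.
Gradient descent moves in the -L' direction, i.e. u is decreasing.
The nearest critical point in that direction is u = 3, where L'' = 18 > 0 (a local minimum). The iterate converges there.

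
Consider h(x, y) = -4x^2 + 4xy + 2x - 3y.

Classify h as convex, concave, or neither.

h is quadratic, so its Hessian is the constant matrix H = [[-8, 4], [4, 0]].
det(H) = -16, tr(H) = -8.
det(H) < 0, so H is indefinite: neither convex nor concave.

neither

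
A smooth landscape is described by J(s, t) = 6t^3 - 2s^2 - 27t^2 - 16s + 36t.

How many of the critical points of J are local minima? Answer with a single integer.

0

J separates as a function of s plus a function of t, so ∇J=0 decouples.
∂J/∂s = -4(s + 4) = 0 at s ∈ {-4}; ∂J/∂t = 18(t - 2)(t - 1) = 0 at t ∈ {1, 2}.
The Hessian is diagonal: diag(J_ss, J_tt). Second derivatives: J_ss(-4)=-4; J_tt(1)=-18, J_tt(2)=18.
Local minima occur where both diagonal entries positive: none. Count: 0.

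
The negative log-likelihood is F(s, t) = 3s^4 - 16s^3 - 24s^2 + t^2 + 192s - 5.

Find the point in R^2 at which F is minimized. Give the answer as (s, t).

F(s,t) separates as P(s) + Q(t) − 5, so its minimum is min P + min Q − 5.
P'(s) = 12(s - 4)(s - 2)(s + 2) vanishes at s ∈ {-2, 2, 4}; Q'(t) = 2t vanishes at t ∈ {0}.
Local minima of P (where P''>0): P(-2)=-304, P(4)=128. Local minima of Q: Q(0)=0.
So the global minimum of F is P(-2) + Q(0) − 5 = -304 + 0 − 5 = -309, attained at (-2, 0).

(-2, 0)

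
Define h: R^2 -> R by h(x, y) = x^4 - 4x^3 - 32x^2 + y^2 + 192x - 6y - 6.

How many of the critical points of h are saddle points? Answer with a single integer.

1

h separates as a function of x plus a function of y, so ∇h=0 decouples.
∂h/∂x = 4(x - 4)(x - 3)(x + 4) = 0 at x ∈ {-4, 3, 4}; ∂h/∂y = 2(y - 3) = 0 at y ∈ {3}.
The Hessian is diagonal: diag(h_xx, h_yy). Second derivatives: h_xx(-4)=224, h_xx(3)=-28, h_xx(4)=32; h_yy(3)=2.
Saddle points occur where the two diagonal entries have opposite signs: (3, 3). Count: 1.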